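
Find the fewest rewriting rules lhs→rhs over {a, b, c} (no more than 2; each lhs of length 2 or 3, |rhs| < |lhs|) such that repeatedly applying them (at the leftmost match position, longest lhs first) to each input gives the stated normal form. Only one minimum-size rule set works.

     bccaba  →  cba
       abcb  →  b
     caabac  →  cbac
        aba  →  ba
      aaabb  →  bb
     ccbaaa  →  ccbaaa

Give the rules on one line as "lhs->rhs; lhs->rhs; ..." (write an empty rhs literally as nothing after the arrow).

ab->b; bc->

  | bccaba => caba => cba
  | abcb => bcb => b
  | caabac => cabac => cbac
  | aba => ba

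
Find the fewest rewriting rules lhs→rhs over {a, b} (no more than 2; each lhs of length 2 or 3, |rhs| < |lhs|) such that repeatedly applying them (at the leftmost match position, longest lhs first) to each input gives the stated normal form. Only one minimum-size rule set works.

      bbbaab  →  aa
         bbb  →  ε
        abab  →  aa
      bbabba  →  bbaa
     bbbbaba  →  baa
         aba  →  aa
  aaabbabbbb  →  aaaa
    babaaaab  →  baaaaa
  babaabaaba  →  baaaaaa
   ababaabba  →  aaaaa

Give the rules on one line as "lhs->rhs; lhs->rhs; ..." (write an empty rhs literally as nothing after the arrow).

ab->a; bbb->

  | bbbaab => aab => aa
  | bbb => ε
  | abab => aab => aa
  | bbabba => bbaba => bbaa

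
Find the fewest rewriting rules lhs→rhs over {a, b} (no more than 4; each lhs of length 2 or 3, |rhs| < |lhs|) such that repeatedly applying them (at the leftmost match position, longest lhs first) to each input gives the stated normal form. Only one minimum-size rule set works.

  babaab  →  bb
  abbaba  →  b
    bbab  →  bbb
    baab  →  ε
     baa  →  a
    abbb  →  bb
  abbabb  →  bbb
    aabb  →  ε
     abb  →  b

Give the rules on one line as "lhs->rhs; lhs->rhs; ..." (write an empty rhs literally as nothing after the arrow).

  | babaab => bbaab => bab => bb
  | abbaba => baba => bba => b
  | bbab => bbb
  | baab => ab => ε

ab->; ba->; bab->bb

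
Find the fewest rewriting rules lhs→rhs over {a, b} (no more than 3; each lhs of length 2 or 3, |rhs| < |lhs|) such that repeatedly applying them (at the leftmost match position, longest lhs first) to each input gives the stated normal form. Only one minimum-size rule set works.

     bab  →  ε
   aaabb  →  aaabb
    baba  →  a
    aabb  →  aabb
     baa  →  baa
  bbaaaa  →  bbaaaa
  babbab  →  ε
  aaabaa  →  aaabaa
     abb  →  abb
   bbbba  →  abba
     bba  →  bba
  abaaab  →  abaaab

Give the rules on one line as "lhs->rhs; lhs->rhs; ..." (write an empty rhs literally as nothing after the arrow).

bab->; bbb->ab

  | bab => ε
  | aaabb
  | baba => a
  | aabb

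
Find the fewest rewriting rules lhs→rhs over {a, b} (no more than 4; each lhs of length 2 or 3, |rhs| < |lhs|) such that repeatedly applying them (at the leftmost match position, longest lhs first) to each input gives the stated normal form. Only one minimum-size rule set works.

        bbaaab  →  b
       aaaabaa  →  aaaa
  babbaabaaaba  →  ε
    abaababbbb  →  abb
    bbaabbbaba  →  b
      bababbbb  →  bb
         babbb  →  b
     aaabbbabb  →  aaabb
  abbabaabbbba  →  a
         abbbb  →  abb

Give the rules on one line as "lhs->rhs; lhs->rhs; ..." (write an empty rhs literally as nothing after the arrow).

  | bbaaab => bab => b
  | aaaabaa => aaaa
  | babbaabaaaba => bbaabaaaba => bbaaaba => baba => ba => ε
  | abaababbbb => ababbbb => abbbb => abb

ba->; baa->; bbb->b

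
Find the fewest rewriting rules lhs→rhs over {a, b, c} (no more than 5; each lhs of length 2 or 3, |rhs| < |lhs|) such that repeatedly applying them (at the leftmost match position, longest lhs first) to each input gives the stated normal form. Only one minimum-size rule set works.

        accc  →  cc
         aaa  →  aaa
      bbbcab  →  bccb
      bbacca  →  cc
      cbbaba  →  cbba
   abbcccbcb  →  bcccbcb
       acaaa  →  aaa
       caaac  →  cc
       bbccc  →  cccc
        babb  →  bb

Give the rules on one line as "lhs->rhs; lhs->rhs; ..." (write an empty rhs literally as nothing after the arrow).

ab->; ac->; bbc->cc; ca->c

  | accc => cc
  | aaa
  | bbbcab => bccab => bccb
  | bbacca => bbca => cca => cc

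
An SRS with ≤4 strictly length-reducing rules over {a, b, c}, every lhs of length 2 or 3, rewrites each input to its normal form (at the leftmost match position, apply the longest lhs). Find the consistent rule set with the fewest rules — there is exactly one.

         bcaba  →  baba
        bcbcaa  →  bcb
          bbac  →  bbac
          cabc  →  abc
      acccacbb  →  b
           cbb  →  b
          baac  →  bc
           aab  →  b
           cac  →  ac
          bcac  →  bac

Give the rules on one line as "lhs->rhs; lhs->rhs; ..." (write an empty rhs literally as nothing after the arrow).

aa->; ca->a; cbb->b

  | bcaba => baba
  | bcbcaa => bcbaa => bcb
  | bbac
  | cabc => abc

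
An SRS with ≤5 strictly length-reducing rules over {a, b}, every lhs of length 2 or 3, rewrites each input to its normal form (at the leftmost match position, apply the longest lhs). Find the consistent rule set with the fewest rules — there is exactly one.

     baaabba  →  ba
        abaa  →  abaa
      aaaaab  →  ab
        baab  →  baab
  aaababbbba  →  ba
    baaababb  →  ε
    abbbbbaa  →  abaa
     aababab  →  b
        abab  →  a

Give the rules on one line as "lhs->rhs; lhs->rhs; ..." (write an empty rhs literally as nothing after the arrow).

  | baaabba => bbbbba => bbba => ba
  | abaa
  | aaaaab => bbaab => ab
  | baab

aaa->bb; bab->; bb->; bba->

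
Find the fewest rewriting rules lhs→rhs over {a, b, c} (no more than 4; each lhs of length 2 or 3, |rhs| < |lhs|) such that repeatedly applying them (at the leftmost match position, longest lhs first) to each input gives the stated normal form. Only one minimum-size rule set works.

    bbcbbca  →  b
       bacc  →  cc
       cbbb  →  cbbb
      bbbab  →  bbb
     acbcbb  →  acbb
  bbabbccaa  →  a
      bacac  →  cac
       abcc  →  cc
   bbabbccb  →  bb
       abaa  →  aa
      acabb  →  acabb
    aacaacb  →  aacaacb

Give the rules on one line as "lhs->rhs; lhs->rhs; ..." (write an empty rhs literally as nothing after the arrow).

  | bbcbbca => bbbca => bba => b
  | bacc => cc
  | cbbb
  | bbbab => bbb

abc->c; ba->; bc->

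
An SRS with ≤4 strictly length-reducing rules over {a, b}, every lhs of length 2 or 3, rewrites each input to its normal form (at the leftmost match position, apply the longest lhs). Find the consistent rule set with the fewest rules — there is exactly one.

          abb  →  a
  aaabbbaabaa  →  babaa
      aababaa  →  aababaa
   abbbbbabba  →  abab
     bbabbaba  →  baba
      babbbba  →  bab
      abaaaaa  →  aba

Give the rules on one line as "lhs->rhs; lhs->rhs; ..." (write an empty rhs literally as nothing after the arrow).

aaa->b; bb->; bba->b

  | abb => a
  | aaabbbaabaa => bbbbaabaa => bbaabaa => babaa
  | aababaa
  | abbbbbabba => abbbabba => ababba => abab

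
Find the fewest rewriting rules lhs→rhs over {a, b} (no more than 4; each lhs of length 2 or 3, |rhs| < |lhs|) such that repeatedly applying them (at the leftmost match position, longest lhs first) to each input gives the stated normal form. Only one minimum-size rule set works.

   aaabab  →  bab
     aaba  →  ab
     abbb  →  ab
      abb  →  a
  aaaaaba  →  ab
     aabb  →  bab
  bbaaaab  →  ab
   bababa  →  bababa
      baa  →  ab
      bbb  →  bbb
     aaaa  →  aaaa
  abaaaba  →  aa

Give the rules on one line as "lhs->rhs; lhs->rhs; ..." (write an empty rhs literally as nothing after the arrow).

  | aaabab => abaab => aabb => bab
  | aaba => baa => ab
  | abbb => ab
  | abb => a

aab->ba; abb->a; baa->ab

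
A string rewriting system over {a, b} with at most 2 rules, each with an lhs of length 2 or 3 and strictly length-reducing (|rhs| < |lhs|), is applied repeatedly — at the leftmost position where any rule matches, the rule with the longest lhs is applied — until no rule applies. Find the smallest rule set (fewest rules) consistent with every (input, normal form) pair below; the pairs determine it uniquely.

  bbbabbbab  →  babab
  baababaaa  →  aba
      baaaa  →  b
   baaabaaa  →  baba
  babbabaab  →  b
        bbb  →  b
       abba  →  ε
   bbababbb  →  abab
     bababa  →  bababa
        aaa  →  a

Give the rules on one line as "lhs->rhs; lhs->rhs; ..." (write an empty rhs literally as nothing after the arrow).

  | bbbabbbab => babbbab => babab
  | baababaaa => bbabaaa => abaaa => aba
  | baaaa => baa => b
  | baaabaaa => babaaa => baba

aa->; bb->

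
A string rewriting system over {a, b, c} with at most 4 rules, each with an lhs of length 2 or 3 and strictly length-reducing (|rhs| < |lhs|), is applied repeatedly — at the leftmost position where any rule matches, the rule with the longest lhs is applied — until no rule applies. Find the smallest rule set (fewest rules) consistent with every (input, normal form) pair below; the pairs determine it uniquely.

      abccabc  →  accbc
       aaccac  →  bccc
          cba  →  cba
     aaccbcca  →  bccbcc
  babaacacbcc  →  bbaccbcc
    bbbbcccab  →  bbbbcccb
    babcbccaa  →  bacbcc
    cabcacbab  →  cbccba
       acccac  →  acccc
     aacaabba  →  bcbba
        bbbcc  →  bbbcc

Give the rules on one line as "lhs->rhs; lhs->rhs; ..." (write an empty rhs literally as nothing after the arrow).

aa->b; ab->a; ca->c

  | abccabc => accabc => accbc
  | aaccac => bccac => bccc
  | cba
  | aaccbcca => bccbcca => bccbcc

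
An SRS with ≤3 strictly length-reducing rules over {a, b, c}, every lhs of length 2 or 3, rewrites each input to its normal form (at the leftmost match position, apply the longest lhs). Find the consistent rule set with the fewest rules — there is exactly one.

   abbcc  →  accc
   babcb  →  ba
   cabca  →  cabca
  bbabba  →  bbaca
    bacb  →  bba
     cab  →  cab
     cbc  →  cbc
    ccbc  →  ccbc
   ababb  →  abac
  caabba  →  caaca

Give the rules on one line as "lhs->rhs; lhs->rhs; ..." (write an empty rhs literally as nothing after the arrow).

abb->ac; acb->ba; bcb->

  | abbcc => accc
  | babcb => ba
  | cabca
  | bbabba => bbaca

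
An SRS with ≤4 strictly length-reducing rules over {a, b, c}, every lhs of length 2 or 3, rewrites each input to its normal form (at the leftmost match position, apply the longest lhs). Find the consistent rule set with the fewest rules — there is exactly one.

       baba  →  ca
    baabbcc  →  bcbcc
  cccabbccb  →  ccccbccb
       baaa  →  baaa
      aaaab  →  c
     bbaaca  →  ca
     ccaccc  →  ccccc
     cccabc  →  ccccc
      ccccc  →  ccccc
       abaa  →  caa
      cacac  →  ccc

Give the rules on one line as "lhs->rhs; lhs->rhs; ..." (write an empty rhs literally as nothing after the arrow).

  | baba => bca => ca
  | baabbcc => bacbcc => bcbcc
  | cccabbccb => ccccbccb
  | baaa

ab->c; ac->c; bca->ca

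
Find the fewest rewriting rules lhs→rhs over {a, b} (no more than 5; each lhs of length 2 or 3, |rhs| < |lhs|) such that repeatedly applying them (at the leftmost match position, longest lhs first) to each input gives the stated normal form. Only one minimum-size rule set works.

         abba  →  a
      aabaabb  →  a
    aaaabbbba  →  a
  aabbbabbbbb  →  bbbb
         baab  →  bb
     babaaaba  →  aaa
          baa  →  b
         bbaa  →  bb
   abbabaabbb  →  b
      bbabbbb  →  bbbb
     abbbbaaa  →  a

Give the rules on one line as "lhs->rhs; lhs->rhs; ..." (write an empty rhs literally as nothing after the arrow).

  | abba => ba => a
  | aabaabb => aaabb => aab => a
  | aaaabbbba => aaabbba => aabba => aba => a
  | aabbbabbbbb => abbabbbbb => babbbbb => bbbb

ab->; ba->a; baa->b; bab->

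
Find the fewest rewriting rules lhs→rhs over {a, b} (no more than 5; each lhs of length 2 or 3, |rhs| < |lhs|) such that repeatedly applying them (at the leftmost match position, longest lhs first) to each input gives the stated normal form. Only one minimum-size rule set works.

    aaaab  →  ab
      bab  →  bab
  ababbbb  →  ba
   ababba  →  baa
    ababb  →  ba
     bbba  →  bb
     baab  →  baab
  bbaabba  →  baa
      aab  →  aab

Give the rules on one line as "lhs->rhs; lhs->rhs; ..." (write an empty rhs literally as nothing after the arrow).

  | aaaab => ab
  | bab
  | ababbbb => babbbb => babb => ba
  | ababba => babba => baa

aaa->; aba->ba; abb->a; bba->b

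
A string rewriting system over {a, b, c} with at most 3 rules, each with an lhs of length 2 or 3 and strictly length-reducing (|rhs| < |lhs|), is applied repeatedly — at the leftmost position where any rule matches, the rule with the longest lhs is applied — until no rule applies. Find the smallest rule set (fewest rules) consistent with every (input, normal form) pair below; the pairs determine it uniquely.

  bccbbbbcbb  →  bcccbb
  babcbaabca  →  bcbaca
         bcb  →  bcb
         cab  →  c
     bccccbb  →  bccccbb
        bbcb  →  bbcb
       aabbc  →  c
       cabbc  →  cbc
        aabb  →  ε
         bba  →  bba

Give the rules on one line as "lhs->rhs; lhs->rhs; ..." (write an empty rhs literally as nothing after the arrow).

ab->; bbb->a

  | bccbbbbcbb => bccabcbb => bcccbb
  | babcbaabca => bcbaabca => bcbaca
  | bcb
  | cab => c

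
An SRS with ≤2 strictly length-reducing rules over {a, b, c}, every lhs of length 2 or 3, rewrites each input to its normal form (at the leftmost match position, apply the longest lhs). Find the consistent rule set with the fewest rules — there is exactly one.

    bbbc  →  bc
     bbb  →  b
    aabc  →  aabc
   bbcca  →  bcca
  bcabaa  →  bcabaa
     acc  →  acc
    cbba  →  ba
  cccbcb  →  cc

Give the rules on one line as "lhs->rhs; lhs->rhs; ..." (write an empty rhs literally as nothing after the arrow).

  | bbbc => bbc => bc
  | bbb => bb => b
  | aabc
  | bbcca => bcca

bb->b; cb->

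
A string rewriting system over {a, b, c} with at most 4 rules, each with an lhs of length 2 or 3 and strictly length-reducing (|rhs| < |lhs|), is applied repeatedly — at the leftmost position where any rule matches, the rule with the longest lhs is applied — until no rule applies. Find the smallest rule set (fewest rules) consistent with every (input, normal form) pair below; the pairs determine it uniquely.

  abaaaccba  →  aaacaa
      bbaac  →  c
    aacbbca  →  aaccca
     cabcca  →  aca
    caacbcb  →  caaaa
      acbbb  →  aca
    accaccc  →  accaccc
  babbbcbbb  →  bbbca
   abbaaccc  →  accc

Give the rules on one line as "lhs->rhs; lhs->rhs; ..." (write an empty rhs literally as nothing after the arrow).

  | abaaaccba => aaaccba => aaacaa
  | bbaac => bac => c
  | aacbbca => aaccca
  | cabcca => cbca => aca

abc->b; ba->; cb->a; cbb->cc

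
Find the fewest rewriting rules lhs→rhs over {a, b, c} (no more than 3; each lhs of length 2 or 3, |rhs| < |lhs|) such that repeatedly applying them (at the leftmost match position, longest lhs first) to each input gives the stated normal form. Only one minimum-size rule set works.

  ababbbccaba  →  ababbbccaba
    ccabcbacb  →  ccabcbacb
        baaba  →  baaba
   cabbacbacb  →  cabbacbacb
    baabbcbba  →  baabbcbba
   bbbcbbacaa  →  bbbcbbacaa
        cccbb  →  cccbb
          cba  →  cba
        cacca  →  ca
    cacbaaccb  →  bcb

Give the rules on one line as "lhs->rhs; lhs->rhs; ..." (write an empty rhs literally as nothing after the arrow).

  | ababbbccaba
  | ccabcbacb
  | baaba
  | cabbacbacb

aac->; cac->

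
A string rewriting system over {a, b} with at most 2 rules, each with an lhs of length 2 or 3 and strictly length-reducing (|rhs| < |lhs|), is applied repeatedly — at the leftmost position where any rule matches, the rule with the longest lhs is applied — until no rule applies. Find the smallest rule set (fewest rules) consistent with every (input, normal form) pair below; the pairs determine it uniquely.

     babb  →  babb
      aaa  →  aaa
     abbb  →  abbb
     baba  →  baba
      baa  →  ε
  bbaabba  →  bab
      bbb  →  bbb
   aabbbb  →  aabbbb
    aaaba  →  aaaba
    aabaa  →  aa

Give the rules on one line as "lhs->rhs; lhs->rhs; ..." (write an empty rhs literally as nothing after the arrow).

  | babb
  | aaa
  | abbb
  | baba

baa->; bba->b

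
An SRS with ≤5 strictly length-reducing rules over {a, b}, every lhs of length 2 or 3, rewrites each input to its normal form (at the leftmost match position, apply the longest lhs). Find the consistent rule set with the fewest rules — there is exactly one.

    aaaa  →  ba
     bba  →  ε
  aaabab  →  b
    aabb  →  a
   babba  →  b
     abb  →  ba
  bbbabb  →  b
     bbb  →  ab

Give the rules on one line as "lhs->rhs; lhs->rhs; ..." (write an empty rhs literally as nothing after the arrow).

  | aaaa => ba
  | bba => aa => ε
  | aaabab => bbab => aab => b
  | aabb => bb => a

aa->; aaa->b; abb->ba; bb->a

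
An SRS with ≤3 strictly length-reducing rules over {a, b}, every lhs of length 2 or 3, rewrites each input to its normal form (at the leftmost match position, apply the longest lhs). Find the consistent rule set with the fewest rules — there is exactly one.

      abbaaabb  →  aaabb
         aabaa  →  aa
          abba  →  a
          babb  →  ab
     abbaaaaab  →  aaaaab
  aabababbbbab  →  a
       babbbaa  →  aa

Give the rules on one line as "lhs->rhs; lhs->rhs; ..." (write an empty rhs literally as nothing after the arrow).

aba->ba; ba->a; bab->a

  | abbaaabb => abaaabb => baaabb => aaabb
  | aabaa => abaa => baa => aa
  | abba => aba => ba => a
  | babb => ab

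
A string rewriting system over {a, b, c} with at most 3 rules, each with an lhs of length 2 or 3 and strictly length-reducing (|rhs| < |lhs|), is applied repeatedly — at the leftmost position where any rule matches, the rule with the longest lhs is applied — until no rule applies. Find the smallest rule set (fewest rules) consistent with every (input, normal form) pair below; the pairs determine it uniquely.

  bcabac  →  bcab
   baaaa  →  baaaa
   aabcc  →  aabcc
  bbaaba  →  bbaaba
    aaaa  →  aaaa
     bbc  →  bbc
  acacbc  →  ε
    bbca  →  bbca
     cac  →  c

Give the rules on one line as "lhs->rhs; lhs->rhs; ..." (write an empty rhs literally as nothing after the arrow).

  | bcabac => bcab
  | baaaa
  | aabcc
  | bbaaba

ac->; acb->a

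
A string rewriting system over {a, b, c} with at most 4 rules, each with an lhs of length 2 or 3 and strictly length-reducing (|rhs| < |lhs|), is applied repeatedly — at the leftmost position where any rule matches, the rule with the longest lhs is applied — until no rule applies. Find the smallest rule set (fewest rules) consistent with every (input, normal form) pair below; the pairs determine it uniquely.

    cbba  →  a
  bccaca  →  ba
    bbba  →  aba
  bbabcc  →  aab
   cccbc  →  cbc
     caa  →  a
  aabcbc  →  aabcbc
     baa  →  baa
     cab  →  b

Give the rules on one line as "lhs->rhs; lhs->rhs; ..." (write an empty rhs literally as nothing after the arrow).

  | cbba => caa => a
  | bccaca => baca => ba
  | bbba => aba
  | bbabcc => aabcc => aab

bb->a; ca->; cc->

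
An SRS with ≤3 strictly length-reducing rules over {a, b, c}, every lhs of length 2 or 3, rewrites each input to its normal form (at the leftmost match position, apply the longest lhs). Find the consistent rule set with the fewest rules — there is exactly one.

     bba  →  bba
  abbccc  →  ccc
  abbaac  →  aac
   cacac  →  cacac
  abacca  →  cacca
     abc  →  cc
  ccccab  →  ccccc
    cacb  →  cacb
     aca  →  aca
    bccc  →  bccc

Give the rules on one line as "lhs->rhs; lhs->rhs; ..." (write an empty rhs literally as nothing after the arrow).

ab->c; abb->

  | bba
  | abbccc => ccc
  | abbaac => aac
  | cacac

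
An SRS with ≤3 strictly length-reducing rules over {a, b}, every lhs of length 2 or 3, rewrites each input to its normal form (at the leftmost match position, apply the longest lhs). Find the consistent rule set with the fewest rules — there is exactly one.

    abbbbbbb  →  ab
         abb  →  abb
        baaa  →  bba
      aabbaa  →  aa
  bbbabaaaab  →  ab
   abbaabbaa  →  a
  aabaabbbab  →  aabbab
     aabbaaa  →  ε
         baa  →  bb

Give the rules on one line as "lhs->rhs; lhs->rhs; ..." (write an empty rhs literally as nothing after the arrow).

aaa->; baa->bb; bbb->

  | abbbbbbb => abbbb => ab
  | abb
  | baaa => bba
  | aabbaa => aabbb => aa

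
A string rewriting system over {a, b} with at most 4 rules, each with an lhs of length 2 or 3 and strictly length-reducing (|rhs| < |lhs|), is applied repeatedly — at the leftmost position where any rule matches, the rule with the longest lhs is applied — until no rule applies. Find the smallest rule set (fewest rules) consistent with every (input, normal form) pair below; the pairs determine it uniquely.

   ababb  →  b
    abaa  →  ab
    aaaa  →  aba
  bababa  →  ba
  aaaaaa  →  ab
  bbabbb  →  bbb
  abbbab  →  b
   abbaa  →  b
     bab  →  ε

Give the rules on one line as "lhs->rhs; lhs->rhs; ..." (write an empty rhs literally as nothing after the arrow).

  | ababb => aaab => abb => b
  | abaa => ab
  | aaaa => aba
  | bababa => aaaba => abba => ba

aa->; aaa->ab; abb->b; bab->aa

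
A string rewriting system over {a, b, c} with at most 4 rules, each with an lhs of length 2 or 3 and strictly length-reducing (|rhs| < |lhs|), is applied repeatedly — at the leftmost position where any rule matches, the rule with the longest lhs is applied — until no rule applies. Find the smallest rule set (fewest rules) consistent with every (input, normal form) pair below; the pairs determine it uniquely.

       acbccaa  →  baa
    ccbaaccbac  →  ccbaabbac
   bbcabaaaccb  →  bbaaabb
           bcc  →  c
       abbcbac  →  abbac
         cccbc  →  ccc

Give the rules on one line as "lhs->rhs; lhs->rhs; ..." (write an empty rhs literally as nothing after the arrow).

  | acbccaa => accaa => abaa => baa
  | ccbaaccbac => ccbaabbac
  | bbcabaaaccb => babaaaccb => bbaaaccb => bbaaabb
  | bcc => c

aba->ba; acc->ab; bc->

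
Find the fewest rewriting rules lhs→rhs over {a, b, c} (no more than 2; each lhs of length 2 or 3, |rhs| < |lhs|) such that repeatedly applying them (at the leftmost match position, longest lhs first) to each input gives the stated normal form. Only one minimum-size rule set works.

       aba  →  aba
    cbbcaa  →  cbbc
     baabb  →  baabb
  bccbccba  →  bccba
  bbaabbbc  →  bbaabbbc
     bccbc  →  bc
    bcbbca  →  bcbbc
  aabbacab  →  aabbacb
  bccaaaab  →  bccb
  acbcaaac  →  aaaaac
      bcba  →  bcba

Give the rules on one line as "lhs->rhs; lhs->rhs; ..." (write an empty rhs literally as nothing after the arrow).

  | aba
  | cbbcaa => cbbca => cbbc
  | baabb
  | bccbccba => bcacba => bccba

ca->c; cbc->a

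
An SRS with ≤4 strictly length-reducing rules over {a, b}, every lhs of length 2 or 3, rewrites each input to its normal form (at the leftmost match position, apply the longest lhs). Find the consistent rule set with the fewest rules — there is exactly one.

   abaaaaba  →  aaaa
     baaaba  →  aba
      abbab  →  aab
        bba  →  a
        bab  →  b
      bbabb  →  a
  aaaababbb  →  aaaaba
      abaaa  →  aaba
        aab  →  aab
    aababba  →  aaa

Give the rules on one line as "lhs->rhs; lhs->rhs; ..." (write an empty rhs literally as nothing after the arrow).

  | abaaaaba => aabaaba => aaabba => aaaa
  | baaaba => ababa => aba
  | abbab => aab
  | bba => a

baa->ab; bab->b; bb->; bbb->ba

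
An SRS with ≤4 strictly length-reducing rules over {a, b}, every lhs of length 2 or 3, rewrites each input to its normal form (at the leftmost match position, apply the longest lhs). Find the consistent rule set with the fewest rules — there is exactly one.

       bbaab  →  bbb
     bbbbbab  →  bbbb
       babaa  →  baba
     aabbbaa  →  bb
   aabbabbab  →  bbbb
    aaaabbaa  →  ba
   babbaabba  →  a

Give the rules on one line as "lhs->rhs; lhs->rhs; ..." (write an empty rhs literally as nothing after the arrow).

aa->a; aaa->bb; aab->; bba->aa

  | bbaab => aaab => bbb
  | bbbbbab => bbbaab => baaab => bbbb
  | babaa => baba
  | aabbbaa => bbaa => aaa => bb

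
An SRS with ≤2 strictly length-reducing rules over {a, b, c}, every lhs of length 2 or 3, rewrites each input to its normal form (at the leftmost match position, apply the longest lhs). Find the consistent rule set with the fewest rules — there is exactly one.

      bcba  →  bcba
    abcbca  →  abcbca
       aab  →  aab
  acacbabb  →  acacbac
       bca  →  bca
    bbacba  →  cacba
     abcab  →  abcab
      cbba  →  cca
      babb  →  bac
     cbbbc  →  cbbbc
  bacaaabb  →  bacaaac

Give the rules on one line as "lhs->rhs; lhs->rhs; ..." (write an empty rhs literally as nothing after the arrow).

  | bcba
  | abcbca
  | aab
  | acacbabb => acacbac

abb->ac; bba->ca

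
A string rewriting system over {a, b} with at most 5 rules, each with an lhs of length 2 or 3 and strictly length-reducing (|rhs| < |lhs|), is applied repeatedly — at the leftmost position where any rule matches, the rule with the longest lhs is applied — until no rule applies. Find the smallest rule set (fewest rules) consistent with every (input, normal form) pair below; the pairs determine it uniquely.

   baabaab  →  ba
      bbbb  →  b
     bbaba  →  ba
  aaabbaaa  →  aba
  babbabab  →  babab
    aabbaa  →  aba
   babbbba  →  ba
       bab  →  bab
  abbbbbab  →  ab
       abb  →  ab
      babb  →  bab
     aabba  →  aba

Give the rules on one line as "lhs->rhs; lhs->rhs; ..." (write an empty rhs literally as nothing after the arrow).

aa->a; aab->a; bb->b; bba->

  | baabaab => baaab => baab => ba
  | bbbb => bbb => bb => b
  | bbaba => ba
  | aaabbaaa => aabbaaa => abaaa => abaa => aba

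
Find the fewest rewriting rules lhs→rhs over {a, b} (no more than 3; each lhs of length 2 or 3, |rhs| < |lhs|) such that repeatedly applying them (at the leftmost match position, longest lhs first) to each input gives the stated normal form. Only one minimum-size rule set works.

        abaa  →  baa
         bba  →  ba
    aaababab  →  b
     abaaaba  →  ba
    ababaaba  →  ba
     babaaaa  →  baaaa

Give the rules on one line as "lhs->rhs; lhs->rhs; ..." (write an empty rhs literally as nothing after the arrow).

ab->b; bb->b

  | abaa => baa
  | bba => ba
  | aaababab => aababab => ababab => babab => bbab => bab => bb => b
  | abaaaba => baaaba => baaba => baba => bba => ba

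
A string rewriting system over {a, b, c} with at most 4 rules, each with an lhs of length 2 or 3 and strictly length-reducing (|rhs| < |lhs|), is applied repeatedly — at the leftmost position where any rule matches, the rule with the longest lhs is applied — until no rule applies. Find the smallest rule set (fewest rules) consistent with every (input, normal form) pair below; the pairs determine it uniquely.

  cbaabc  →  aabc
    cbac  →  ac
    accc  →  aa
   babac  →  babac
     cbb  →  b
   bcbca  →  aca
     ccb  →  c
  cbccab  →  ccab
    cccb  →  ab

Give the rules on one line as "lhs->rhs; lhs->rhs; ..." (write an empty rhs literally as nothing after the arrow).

  | cbaabc => aabc
  | cbac => ac
  | accc => aa
  | babac

bcb->a; cb->; ccc->a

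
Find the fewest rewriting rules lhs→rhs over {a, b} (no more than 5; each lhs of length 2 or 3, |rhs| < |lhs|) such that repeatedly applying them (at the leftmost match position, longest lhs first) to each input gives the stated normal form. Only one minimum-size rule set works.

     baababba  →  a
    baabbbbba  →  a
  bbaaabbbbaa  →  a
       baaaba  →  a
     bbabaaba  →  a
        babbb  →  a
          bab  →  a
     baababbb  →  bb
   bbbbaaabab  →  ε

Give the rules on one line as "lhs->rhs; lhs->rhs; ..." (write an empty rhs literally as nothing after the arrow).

  | baababba => aababba => ababba => abba => ba => a
  | baabbbbba => aabbbbba => abbbbba => bbbba => bbba => bba => ba => a
  | bbaaabbbbaa => baaabbbbaa => aaabbbbaa => aabbbbaa => abbbbaa => bbbaa => bbaa => baa => aa => a
  | baaaba => aaaba => aaba => aba => a

aa->a; ab->; ba->a; bab->ba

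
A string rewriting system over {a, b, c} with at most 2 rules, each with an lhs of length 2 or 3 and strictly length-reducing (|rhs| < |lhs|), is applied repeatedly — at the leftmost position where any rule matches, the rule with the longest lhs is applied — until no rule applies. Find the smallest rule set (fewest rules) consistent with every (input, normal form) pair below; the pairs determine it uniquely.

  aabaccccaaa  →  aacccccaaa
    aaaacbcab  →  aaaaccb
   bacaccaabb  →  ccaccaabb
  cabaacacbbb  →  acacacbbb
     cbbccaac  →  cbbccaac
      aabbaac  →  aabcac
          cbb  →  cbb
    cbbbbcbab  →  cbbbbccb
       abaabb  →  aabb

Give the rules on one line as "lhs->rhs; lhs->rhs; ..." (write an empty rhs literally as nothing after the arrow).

  | aabaccccaaa => aacccccaaa
  | aaaacbcab => aaaacbab => aaaaccb
  | bacaccaabb => ccaccaabb
  | cabaacacbbb => abaacacbbb => acacacbbb

ba->c; cab->ab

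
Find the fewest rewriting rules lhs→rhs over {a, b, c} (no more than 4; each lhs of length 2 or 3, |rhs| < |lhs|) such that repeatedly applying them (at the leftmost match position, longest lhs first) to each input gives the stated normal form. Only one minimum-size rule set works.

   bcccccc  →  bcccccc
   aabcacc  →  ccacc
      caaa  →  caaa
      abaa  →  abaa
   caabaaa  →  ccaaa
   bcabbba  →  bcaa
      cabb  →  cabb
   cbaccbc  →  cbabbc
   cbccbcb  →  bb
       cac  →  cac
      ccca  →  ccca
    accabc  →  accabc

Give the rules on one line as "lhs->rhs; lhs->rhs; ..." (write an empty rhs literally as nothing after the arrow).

  | bcccccc
  | aabcacc => ccacc
  | caaa
  | abaa

aab->c; bbb->; ccb->bb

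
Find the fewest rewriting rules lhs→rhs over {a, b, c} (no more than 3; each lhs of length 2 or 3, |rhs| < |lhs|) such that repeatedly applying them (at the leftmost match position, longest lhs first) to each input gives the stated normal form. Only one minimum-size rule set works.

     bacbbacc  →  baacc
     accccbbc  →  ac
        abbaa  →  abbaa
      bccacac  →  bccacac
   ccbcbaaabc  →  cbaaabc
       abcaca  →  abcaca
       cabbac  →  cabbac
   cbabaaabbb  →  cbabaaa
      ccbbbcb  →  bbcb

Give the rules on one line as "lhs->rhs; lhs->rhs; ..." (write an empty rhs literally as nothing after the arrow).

  | bacbbacc => baacc
  | accccbbc => accbc => ac
  | abbaa
  | bccacac

bbb->; cbb->; ccb->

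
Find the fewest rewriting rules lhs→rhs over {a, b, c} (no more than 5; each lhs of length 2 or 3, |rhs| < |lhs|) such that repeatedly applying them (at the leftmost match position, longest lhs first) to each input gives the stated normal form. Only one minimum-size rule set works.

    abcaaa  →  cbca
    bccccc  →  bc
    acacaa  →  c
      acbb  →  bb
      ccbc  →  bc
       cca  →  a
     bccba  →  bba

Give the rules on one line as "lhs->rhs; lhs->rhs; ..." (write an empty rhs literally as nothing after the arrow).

  | abcaaa => cbaaa => cbca
  | bccccc => bccc => bc
  | acacaa => acaa => aa => c
  | acbb => bb

aa->c; abc->cb; ac->; cc->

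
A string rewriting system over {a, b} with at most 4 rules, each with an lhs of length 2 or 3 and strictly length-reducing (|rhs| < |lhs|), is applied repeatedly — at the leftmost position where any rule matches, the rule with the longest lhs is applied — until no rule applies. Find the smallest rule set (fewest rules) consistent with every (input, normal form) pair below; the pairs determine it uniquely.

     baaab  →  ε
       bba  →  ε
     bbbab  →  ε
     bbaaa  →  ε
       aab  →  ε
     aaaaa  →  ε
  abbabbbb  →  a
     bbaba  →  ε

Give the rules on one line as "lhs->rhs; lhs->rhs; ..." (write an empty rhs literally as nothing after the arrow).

  | baaab => bbab => bbb => bb => ε
  | bba => bb => ε
  | bbbab => bbab => bbb => bb => ε
  | bbaaa => bbaa => bba => bb => ε

aa->b; bb->; bba->bb; bbb->bb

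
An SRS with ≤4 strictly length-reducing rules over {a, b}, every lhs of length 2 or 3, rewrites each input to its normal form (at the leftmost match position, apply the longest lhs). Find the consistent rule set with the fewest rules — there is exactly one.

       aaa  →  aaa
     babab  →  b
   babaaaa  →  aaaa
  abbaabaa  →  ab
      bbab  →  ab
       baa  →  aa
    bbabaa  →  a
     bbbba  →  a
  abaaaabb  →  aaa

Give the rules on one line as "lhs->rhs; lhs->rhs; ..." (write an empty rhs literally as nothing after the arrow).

aba->b; ba->a; bab->b; bb->

  | aaa
  | babab => bab => b
  | babaaaa => baaaa => aaaa
  | abbaabaa => aaabaa => aaba => ab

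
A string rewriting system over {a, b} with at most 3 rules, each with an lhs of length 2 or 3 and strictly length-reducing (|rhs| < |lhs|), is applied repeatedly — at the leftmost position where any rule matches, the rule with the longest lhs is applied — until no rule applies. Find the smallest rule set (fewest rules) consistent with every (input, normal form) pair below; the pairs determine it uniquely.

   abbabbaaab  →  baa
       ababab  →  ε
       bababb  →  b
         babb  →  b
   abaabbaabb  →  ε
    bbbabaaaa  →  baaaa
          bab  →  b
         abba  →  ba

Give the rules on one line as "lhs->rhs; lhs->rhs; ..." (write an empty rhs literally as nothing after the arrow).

  | abbabbaaab => babbaaab => bbaaab => baaab => baa
  | ababab => abab => ab => ε
  | bababb => babb => bb => b
  | babb => bb => b

ab->; bb->b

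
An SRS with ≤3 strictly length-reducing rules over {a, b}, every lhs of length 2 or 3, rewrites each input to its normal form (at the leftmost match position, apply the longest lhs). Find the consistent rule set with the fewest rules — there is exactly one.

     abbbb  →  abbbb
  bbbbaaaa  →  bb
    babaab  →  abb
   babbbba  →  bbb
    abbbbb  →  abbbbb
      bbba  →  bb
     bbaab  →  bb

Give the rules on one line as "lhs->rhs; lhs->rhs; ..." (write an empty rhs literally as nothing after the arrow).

  | abbbb
  | bbbbaaaa => bbbabaa => bbbaa => bbab => bb
  | babaab => baab => abb
  | babbbba => bbbba => bbb

ba->; baa->ab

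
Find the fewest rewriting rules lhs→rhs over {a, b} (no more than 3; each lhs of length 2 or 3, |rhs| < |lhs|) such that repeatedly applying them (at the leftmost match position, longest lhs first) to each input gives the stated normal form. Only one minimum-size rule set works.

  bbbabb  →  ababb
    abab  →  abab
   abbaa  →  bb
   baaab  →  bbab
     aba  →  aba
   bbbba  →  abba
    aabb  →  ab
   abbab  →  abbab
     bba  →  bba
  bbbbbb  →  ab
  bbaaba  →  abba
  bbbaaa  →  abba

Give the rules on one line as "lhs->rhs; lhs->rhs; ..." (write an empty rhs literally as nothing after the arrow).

  | bbbabb => ababb
  | abab
  | abbaa => abbb => aab => bb
  | baaab => bbab

aa->b; bbb->ab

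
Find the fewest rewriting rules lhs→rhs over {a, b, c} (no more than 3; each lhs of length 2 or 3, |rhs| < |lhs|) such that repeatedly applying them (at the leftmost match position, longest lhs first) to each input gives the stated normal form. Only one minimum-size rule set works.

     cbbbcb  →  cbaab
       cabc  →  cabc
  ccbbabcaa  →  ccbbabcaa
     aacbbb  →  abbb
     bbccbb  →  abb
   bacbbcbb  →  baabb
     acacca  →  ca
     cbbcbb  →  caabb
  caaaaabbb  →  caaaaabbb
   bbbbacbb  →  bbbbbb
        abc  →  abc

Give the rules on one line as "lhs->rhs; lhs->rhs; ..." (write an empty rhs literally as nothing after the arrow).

  | cbbbcb => cbaab
  | cabc
  | ccbbabcaa
  | aacbbb => abbb

ac->; bbc->aa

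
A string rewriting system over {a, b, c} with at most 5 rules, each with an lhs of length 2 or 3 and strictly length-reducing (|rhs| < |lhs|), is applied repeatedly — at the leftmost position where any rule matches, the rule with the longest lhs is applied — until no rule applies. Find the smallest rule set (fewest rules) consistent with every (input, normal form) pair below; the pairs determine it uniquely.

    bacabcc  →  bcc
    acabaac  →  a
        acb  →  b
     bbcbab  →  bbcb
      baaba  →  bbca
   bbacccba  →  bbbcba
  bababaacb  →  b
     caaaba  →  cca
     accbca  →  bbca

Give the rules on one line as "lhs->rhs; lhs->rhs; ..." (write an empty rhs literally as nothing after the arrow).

  | bacabcc => babcc => bcc
  | acabaac => abaac => aac => a
  | acb => b
  | bbcbab => bbcb

aab->bc; ab->; ac->; acc->b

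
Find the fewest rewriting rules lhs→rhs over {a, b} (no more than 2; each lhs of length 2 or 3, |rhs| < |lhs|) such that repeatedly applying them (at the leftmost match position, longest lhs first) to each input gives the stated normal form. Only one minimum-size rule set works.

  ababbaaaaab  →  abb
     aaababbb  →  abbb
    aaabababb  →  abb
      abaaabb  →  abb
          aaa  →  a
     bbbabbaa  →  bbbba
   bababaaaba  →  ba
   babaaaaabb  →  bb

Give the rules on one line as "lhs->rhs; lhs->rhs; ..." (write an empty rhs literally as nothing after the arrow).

  | ababbaaaaab => abbaaaaab => abbaaaab => abbaaab => abbaab => abbab => abb
  | aaababbb => aababbb => ababbb => abbb
  | aaabababb => aabababb => abababb => ababb => abb
  | abaaabb => abaabb => ababb => abb

aa->a; bab->b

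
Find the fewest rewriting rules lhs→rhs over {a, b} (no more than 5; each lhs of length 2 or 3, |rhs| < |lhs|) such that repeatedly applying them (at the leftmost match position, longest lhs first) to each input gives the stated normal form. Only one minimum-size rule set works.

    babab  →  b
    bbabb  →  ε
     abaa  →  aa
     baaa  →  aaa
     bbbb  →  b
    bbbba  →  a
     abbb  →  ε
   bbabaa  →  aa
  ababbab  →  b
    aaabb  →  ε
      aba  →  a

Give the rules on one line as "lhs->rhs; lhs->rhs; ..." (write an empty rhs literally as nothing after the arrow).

  | babab => abab => bab => ab => b
  | bbabb => abb => bb => ε
  | abaa => baa => aa
  | baaa => aaa

ab->b; ba->a; bb->; bbb->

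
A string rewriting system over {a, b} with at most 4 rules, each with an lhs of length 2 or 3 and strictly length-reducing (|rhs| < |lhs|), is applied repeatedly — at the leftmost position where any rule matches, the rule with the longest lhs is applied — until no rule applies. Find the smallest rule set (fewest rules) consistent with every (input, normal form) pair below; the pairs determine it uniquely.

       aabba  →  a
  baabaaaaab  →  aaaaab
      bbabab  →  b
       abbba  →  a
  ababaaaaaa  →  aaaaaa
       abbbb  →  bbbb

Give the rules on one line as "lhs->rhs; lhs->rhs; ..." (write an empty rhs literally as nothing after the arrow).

  | aabba => abba => bba => ba => a
  | baabaaaaab => aabaaaaab => aaaaab
  | bbabab => babab => abab => b
  | abbba => bbba => bba => ba => a

aba->; abb->bb; ba->a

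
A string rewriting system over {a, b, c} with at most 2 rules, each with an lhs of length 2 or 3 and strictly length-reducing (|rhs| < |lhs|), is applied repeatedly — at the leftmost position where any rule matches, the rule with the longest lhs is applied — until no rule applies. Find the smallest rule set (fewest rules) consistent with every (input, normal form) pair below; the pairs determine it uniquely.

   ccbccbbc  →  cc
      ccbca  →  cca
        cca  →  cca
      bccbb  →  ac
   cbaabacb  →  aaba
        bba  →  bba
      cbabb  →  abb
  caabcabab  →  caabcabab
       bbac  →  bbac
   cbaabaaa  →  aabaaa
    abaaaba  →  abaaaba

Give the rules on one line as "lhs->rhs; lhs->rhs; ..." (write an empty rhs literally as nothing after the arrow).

  | ccbccbbc => cccbbc => ccbc => cc
  | ccbca => cca
  | cca
  | bccbb => bcb => ac

bcb->ac; cb->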